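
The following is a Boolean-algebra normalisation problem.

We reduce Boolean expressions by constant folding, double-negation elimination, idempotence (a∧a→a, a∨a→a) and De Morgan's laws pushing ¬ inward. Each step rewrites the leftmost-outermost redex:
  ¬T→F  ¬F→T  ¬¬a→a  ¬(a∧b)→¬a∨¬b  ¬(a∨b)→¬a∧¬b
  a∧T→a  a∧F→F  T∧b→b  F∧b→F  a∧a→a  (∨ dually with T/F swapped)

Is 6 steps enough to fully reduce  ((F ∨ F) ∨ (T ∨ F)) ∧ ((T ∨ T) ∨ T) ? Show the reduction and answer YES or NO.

Answer: YES — reaches normal form T in 5 ≤ 6 steps

Reduction:
  start: ((F ∨ F) ∨ (T ∨ F)) ∧ ((T ∨ T) ∨ T)
  step 1: (F ∨ (T ∨ F)) ∧ ((T ∨ T) ∨ T)
  step 2: (T ∨ F) ∧ ((T ∨ T) ∨ T)
  step 3: T ∧ ((T ∨ T) ∨ T)
  step 4: (T ∨ T) ∨ T
  step 5: T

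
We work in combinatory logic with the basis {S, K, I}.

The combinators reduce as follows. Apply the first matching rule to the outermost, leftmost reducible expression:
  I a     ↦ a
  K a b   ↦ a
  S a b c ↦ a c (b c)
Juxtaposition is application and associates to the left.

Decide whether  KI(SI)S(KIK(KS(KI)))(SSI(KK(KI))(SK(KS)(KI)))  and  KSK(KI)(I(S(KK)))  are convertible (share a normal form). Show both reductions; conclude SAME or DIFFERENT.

Term A:
  start: KI(SI)S(KIK(KS(KI)))(SSI(KK(KI))(SK(KS)(KI)))
  →1  IS(KIK(KS(KI)))(SSI(KK(KI))(SK(KS)(KI)))
  →2  S(KIK(KS(KI)))(SSI(KK(KI))(SK(KS)(KI)))
  →3  S(I(KS(KI)))(SSI(KK(KI))(SK(KS)(KI)))
  →4  S(KS(KI))(SSI(KK(KI))(SK(KS)(KI)))
  →5  SS(SSI(KK(KI))(SK(KS)(KI)))
  →6  SS(S(KK(KI))(I(KK(KI)))(SK(KS)(KI)))
  →7  SS(KK(KI)(SK(KS)(KI))(I(KK(KI))(SK(KS)(KI))))
  →8  SS(K(SK(KS)(KI))(I(KK(KI))(SK(KS)(KI))))
  →9  SS(SK(KS)(KI))
  →10  SS(K(KI)(KS(KI)))
  →11  SS(KI)

Term B:
  start: KSK(KI)(I(S(KK)))
  →1  S(KI)(I(S(KK)))
  →2  S(KI)(S(KK))

Answer: DIFFERENT — A ⇓ SS(KI), B ⇓ S(KI)(S(KK))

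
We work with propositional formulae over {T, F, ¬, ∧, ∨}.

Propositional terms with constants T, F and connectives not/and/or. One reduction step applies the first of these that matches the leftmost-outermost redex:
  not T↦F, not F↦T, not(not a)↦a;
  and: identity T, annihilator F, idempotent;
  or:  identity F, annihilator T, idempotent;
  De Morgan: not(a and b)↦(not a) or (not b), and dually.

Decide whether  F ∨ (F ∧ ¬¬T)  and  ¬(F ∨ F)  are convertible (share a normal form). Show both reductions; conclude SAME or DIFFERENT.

Term A:
  start: F ∨ (F ∧ ¬¬T)
  [1] F ∧ ¬¬T
  [2] F

Term B:
  start: ¬(F ∨ F)
  [1] ¬F ∧ ¬F
  [2] ¬F
  [3] T

Answer: DIFFERENT — A ⇓ F, B ⇓ T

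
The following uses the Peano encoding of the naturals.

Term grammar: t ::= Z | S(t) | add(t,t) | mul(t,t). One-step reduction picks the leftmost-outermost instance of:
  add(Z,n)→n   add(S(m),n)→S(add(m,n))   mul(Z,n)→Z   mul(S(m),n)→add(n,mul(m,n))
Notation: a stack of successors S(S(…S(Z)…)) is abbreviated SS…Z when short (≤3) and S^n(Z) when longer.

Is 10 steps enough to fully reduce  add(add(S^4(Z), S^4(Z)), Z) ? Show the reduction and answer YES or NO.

  start: add(add(S^4(Z), S^4(Z)), Z)
  step 1: add(S(add(SSSZ, S^4(Z))), Z)
  step 2: S(add(add(SSSZ, S^4(Z)), Z))
  step 3: S(add(S(add(SSZ, S^4(Z))), Z))
  step 4: S(S(add(add(SSZ, S^4(Z)), Z)))
  step 5: S(S(add(S(add(SZ, S^4(Z))), Z)))
  step 6: S(S(S(add(add(SZ, S^4(Z)), Z))))
  step 7: S(S(S(add(S(add(Z, S^4(Z))), Z))))
  step 8: S(S(S(S(add(add(Z, S^4(Z)), Z)))))
  step 9: S(S(S(S(add(S^4(Z), Z)))))
  step 10: S(S(S(S(S(add(SSSZ, Z))))))

Answer: NO — after 10 steps the term is S(S(S(S(S(add(SSSZ, Z)))))), not yet normal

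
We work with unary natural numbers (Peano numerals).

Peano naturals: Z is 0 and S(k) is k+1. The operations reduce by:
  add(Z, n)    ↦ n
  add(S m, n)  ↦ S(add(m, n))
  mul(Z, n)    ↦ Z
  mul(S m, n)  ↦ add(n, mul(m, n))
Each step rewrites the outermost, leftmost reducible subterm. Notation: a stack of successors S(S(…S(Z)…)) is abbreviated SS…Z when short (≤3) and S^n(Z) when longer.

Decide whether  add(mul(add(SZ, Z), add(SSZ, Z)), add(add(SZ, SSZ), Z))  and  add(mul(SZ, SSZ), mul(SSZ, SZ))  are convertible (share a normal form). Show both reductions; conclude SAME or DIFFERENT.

Term A:
  start: add(mul(add(SZ, Z), add(SSZ, Z)), add(add(SZ, SSZ), Z))
  step 1: add(mul(S(add(Z, Z)), add(SSZ, Z)), add(add(SZ, SSZ), Z))
  step 2: add(add(add(SSZ, Z), mul(add(Z, Z), add(SSZ, Z))), add(add(SZ, SSZ), Z))
  step 3: add(add(S(add(SZ, Z)), mul(add(Z, Z), add(SSZ, Z))), add(add(SZ, SSZ), Z))
  step 4: add(S(add(add(SZ, Z), mul(add(Z, Z), add(SSZ, Z)))), add(add(SZ, SSZ), Z))
  step 5: S(add(add(add(SZ, Z), mul(add(Z, Z), add(SSZ, Z))), add(add(SZ, SSZ), Z)))
  step 6: S(add(add(S(add(Z, Z)), mul(add(Z, Z), add(SSZ, Z))), add(add(SZ, SSZ), Z)))
  step 7: S(add(S(add(add(Z, Z), mul(add(Z, Z), add(SSZ, Z)))), add(add(SZ, SSZ), Z)))
  step 8: S(S(add(add(add(Z, Z), mul(add(Z, Z), add(SSZ, Z))), add(add(SZ, SSZ), Z))))
  step 9: S(S(add(add(Z, mul(add(Z, Z), add(SSZ, Z))), add(add(SZ, SSZ), Z))))
  step 10: S(S(add(mul(add(Z, Z), add(SSZ, Z)), add(add(SZ, SSZ), Z))))
  step 11: S(S(add(mul(Z, add(SSZ, Z)), add(add(SZ, SSZ), Z))))
  step 12: S(S(add(Z, add(add(SZ, SSZ), Z))))
  step 13: S(S(add(add(SZ, SSZ), Z)))
  step 14: S(S(add(S(add(Z, SSZ)), Z)))
  step 15: S(S(S(add(add(Z, SSZ), Z))))
  step 16: S(S(S(add(SSZ, Z))))
  step 17: S(S(S(S(add(SZ, Z)))))
  step 18: S(S(S(S(S(add(Z, Z))))))
  step 19: S^5(Z)

Term B:
  start: add(mul(SZ, SSZ), mul(SSZ, SZ))
  step 1: add(add(SSZ, mul(Z, SSZ)), mul(SSZ, SZ))
  step 2: add(S(add(SZ, mul(Z, SSZ))), mul(SSZ, SZ))
  step 3: S(add(add(SZ, mul(Z, SSZ)), mul(SSZ, SZ)))
  step 4: S(add(S(add(Z, mul(Z, SSZ))), mul(SSZ, SZ)))
  step 5: S(S(add(add(Z, mul(Z, SSZ)), mul(SSZ, SZ))))
  step 6: S(S(add(mul(Z, SSZ), mul(SSZ, SZ))))
  step 7: S(S(add(Z, mul(SSZ, SZ))))
  step 8: S(S(mul(SSZ, SZ)))
  step 9: S(S(add(SZ, mul(SZ, SZ))))
  step 10: S(S(S(add(Z, mul(SZ, SZ)))))
  step 11: S(S(S(mul(SZ, SZ))))
  step 12: S(S(S(add(SZ, mul(Z, SZ)))))
  step 13: S(S(S(S(add(Z, mul(Z, SZ))))))
  step 14: S(S(S(S(mul(Z, SZ)))))
  step 15: S^4(Z)

Answer: DIFFERENT — A ⇓ S^5(Z), B ⇓ S^4(Z)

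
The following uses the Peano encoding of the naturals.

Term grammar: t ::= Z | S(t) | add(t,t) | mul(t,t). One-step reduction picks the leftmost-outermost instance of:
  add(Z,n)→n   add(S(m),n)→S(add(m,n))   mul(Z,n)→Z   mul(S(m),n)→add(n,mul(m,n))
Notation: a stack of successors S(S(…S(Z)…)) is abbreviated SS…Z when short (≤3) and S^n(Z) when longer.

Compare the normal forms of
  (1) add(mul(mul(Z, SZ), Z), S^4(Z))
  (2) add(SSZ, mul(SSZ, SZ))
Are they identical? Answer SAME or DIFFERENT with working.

Answer: SAME — A ⇓ S^4(Z), B ⇓ S^4(Z)

Derivation:
Term A:
  start: add(mul(mul(Z, SZ), Z), S^4(Z))
  step 1: add(mul(Z, Z), S^4(Z))
  step 2: add(Z, S^4(Z))
  step 3: S^4(Z)

Term B:
  start: add(SSZ, mul(SSZ, SZ))
  step 1: S(add(SZ, mul(SSZ, SZ)))
  step 2: S(S(add(Z, mul(SSZ, SZ))))
  step 3: S(S(mul(SSZ, SZ)))
  step 4: S(S(add(SZ, mul(SZ, SZ))))
  step 5: S(S(S(add(Z, mul(SZ, SZ)))))
  step 6: S(S(S(mul(SZ, SZ))))
  step 7: S(S(S(add(SZ, mul(Z, SZ)))))
  step 8: S(S(S(S(add(Z, mul(Z, SZ))))))
  step 9: S(S(S(S(mul(Z, SZ)))))
  step 10: S^4(Z)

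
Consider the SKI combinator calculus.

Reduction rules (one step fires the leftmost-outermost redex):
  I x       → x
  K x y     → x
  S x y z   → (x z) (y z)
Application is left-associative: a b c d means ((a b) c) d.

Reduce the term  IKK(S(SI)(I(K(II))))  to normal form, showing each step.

Answer: normal form = K  (in 2 steps)

Working:
  start: IKK(S(SI)(I(K(II))))
  step 1: KK(S(SI)(I(K(II))))
  step 2: K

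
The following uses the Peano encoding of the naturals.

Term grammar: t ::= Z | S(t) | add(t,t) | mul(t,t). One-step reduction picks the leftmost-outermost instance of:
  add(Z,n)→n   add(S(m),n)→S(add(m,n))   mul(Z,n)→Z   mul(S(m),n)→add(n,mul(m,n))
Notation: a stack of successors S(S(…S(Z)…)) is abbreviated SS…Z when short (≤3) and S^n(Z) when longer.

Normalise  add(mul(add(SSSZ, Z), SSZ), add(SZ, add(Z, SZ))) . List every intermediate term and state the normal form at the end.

  start: add(mul(add(SSSZ, Z), SSZ), add(SZ, add(Z, SZ)))
  →1  add(mul(S(add(SSZ, Z)), SSZ), add(SZ, add(Z, SZ)))
  →2  add(add(SSZ, mul(add(SSZ, Z), SSZ)), add(SZ, add(Z, SZ)))
  →3  add(S(add(SZ, mul(add(SSZ, Z), SSZ))), add(SZ, add(Z, SZ)))
  →4  S(add(add(SZ, mul(add(SSZ, Z), SSZ)), add(SZ, add(Z, SZ))))
  →5  S(add(S(add(Z, mul(add(SSZ, Z), SSZ))), add(SZ, add(Z, SZ))))
  →6  S(S(add(add(Z, mul(add(SSZ, Z), SSZ)), add(SZ, add(Z, SZ)))))
  →7  S(S(add(mul(add(SSZ, Z), SSZ), add(SZ, add(Z, SZ)))))
  →8  S(S(add(mul(S(add(SZ, Z)), SSZ), add(SZ, add(Z, SZ)))))
  →9  S(S(add(add(SSZ, mul(add(SZ, Z), SSZ)), add(SZ, add(Z, SZ)))))
  →10  S(S(add(S(add(SZ, mul(add(SZ, Z), SSZ))), add(SZ, add(Z, SZ)))))
  →11  S(S(S(add(add(SZ, mul(add(SZ, Z), SSZ)), add(SZ, add(Z, SZ))))))
  →12  S(S(S(add(S(add(Z, mul(add(SZ, Z), SSZ))), add(SZ, add(Z, SZ))))))
  →13  S(S(S(S(add(add(Z, mul(add(SZ, Z), SSZ)), add(SZ, add(Z, SZ)))))))
  →14  S(S(S(S(add(mul(add(SZ, Z), SSZ), add(SZ, add(Z, SZ)))))))
  →15  S(S(S(S(add(mul(S(add(Z, Z)), SSZ), add(SZ, add(Z, SZ)))))))
  →16  S(S(S(S(add(add(SSZ, mul(add(Z, Z), SSZ)), add(SZ, add(Z, SZ)))))))
  →17  S(S(S(S(add(S(add(SZ, mul(add(Z, Z), SSZ))), add(SZ, add(Z, SZ)))))))
  →18  S(S(S(S(S(add(add(SZ, mul(add(Z, Z), SSZ)), add(SZ, add(Z, SZ))))))))
  →19  S(S(S(S(S(add(S(add(Z, mul(add(Z, Z), SSZ))), add(SZ, add(Z, SZ))))))))
  →20  S(S(S(S(S(S(add(add(Z, mul(add(Z, Z), SSZ)), add(SZ, add(Z, SZ)))))))))
  →21  S(S(S(S(S(S(add(mul(add(Z, Z), SSZ), add(SZ, add(Z, SZ)))))))))
  →22  S(S(S(S(S(S(add(mul(Z, SSZ), add(SZ, add(Z, SZ)))))))))
  →23  S(S(S(S(S(S(add(Z, add(SZ, add(Z, SZ)))))))))
  →24  S(S(S(S(S(S(add(SZ, add(Z, SZ))))))))
  →25  S(S(S(S(S(S(S(add(Z, add(Z, SZ)))))))))
  →26  S(S(S(S(S(S(S(add(Z, SZ))))))))
  →27  S^8(Z)

Answer: normal form = S^8(Z)  (in 27 steps)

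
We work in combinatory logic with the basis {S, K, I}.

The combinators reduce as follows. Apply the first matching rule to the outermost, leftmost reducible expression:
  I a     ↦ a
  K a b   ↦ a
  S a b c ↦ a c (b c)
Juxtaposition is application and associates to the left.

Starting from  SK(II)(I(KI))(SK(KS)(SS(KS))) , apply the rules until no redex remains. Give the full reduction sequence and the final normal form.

Answer: normal form = I  (in 4 steps)

Reduction:
  start: SK(II)(I(KI))(SK(KS)(SS(KS)))
  step 1: K(I(KI))(II(I(KI)))(SK(KS)(SS(KS)))
  step 2: I(KI)(SK(KS)(SS(KS)))
  step 3: KI(SK(KS)(SS(KS)))
  step 4: I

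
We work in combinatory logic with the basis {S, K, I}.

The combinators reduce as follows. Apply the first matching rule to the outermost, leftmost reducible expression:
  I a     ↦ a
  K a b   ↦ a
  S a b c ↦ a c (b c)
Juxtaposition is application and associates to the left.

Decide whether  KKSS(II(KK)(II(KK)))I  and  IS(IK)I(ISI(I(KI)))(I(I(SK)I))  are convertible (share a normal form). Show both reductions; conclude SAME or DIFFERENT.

Term A:
  start: KKSS(II(KK)(II(KK)))I
  →1  KS(II(KK)(II(KK)))I
  →2  SI

Term B:
  start: IS(IK)I(ISI(I(KI)))(I(I(SK)I))
  →1  S(IK)I(ISI(I(KI)))(I(I(SK)I))
  →2  IK(ISI(I(KI)))(I(ISI(I(KI))))(I(I(SK)I))
  →3  K(ISI(I(KI)))(I(ISI(I(KI))))(I(I(SK)I))
  →4  ISI(I(KI))(I(I(SK)I))
  →5  SI(I(KI))(I(I(SK)I))
  →6  I(I(I(SK)I))(I(KI)(I(I(SK)I)))
  →7  I(I(SK)I)(I(KI)(I(I(SK)I)))
  →8  I(SK)I(I(KI)(I(I(SK)I)))
  →9  SKI(I(KI)(I(I(SK)I)))
  →10  K(I(KI)(I(I(SK)I)))(I(I(KI)(I(I(SK)I))))
  →11  I(KI)(I(I(SK)I))
  →12  KI(I(I(SK)I))
  →13  I

Answer: DIFFERENT — A ⇓ SI, B ⇓ I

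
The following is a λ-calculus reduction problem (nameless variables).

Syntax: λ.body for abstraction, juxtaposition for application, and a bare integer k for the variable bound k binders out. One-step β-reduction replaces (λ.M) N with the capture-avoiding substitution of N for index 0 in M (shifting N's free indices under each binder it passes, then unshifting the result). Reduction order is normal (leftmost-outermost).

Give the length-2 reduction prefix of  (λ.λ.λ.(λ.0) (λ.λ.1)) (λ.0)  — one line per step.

Answer: after 2 steps: λ.λ.λ.λ.1

Working:
  start: (λ.λ.λ.(λ.0) (λ.λ.1)) (λ.0)
  step 1: λ.λ.(λ.0) (λ.λ.1)
  step 2: λ.λ.λ.λ.1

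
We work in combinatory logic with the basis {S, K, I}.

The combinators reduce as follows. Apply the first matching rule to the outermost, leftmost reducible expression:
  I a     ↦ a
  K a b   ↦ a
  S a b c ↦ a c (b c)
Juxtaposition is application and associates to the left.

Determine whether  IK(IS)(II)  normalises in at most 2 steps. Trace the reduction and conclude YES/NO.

  start: IK(IS)(II)
  step 1: K(IS)(II)
  step 2: IS

Answer: NO — after 2 steps the term is IS, not yet normal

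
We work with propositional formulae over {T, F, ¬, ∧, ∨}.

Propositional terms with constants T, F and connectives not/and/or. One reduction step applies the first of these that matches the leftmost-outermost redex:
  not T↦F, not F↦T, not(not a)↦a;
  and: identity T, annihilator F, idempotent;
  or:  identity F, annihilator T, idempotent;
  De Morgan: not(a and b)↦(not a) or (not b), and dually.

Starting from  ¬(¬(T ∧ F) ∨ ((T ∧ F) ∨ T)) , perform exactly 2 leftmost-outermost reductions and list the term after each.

  start: ¬(¬(T ∧ F) ∨ ((T ∧ F) ∨ T))
  [1] ¬¬(T ∧ F) ∧ ¬((T ∧ F) ∨ T)
  [2] (T ∧ F) ∧ ¬((T ∧ F) ∨ T)

Answer: after 2 steps: (T ∧ F) ∧ ¬((T ∧ F) ∨ T)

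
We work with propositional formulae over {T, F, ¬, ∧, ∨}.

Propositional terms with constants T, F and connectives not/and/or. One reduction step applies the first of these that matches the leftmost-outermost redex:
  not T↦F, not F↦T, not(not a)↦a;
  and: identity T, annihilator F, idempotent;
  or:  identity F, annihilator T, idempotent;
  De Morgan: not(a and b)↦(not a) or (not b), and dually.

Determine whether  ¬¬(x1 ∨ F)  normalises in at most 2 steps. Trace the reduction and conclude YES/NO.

Answer: YES — reaches normal form x1 in 2 ≤ 2 steps

Working:
  start: ¬¬(x1 ∨ F)
  [1] x1 ∨ F
  [2] x1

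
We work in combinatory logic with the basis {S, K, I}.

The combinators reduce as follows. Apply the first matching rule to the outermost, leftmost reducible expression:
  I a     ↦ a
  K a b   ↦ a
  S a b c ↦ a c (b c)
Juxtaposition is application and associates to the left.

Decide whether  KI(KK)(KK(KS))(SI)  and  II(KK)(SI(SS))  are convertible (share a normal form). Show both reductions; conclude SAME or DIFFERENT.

Answer: DIFFERENT — A ⇓ K(SI), B ⇓ K

Derivation:
Term A:
  start: KI(KK)(KK(KS))(SI)
  step 1: I(KK(KS))(SI)
  step 2: KK(KS)(SI)
  step 3: K(SI)

Term B:
  start: II(KK)(SI(SS))
  step 1: I(KK)(SI(SS))
  step 2: KK(SI(SS))
  step 3: K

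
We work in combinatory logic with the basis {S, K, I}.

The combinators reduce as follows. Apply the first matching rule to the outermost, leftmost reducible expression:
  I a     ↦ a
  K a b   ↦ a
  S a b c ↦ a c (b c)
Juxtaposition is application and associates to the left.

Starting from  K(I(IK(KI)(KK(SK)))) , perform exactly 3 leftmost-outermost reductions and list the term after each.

Answer: after 3 steps: K(KI)

Working:
  start: K(I(IK(KI)(KK(SK))))
  →1  K(IK(KI)(KK(SK)))
  →2  K(K(KI)(KK(SK)))
  →3  K(KI)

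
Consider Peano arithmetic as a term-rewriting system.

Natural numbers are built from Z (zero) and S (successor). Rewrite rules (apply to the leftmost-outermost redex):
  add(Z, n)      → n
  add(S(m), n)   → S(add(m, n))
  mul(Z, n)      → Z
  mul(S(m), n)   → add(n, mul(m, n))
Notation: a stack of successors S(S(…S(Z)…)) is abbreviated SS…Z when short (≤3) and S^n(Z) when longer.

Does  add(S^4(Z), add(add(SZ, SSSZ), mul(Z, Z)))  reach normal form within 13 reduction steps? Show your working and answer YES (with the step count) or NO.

Answer: YES — reaches normal form S^8(Z) in 13 ≤ 13 steps

Reduction:
  start: add(S^4(Z), add(add(SZ, SSSZ), mul(Z, Z)))
  [1] S(add(SSSZ, add(add(SZ, SSSZ), mul(Z, Z))))
  [2] S(S(add(SSZ, add(add(SZ, SSSZ), mul(Z, Z)))))
  [3] S(S(S(add(SZ, add(add(SZ, SSSZ), mul(Z, Z))))))
  [4] S(S(S(S(add(Z, add(add(SZ, SSSZ), mul(Z, Z)))))))
  [5] S(S(S(S(add(add(SZ, SSSZ), mul(Z, Z))))))
  [6] S(S(S(S(add(S(add(Z, SSSZ)), mul(Z, Z))))))
  [7] S(S(S(S(S(add(add(Z, SSSZ), mul(Z, Z)))))))
  [8] S(S(S(S(S(add(SSSZ, mul(Z, Z)))))))
  [9] S(S(S(S(S(S(add(SSZ, mul(Z, Z))))))))
  [10] S(S(S(S(S(S(S(add(SZ, mul(Z, Z)))))))))
  [11] S(S(S(S(S(S(S(S(add(Z, mul(Z, Z))))))))))
  [12] S(S(S(S(S(S(S(S(mul(Z, Z)))))))))
  [13] S^8(Z)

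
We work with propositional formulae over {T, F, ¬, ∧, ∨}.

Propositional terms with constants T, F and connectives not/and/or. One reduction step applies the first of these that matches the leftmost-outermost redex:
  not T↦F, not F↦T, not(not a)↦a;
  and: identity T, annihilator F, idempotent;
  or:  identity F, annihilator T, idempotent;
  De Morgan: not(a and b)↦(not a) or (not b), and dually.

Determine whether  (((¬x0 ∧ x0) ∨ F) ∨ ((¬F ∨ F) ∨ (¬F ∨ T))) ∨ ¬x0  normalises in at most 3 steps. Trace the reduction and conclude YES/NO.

Answer: NO — after 3 steps the term is ((¬x0 ∧ x0) ∨ (T ∨ (¬F ∨ T))) ∨ ¬x0, not yet normal

Reduction:
  start: (((¬x0 ∧ x0) ∨ F) ∨ ((¬F ∨ F) ∨ (¬F ∨ T))) ∨ ¬x0
  →1  ((¬x0 ∧ x0) ∨ ((¬F ∨ F) ∨ (¬F ∨ T))) ∨ ¬x0
  →2  ((¬x0 ∧ x0) ∨ (¬F ∨ (¬F ∨ T))) ∨ ¬x0
  →3  ((¬x0 ∧ x0) ∨ (T ∨ (¬F ∨ T))) ∨ ¬x0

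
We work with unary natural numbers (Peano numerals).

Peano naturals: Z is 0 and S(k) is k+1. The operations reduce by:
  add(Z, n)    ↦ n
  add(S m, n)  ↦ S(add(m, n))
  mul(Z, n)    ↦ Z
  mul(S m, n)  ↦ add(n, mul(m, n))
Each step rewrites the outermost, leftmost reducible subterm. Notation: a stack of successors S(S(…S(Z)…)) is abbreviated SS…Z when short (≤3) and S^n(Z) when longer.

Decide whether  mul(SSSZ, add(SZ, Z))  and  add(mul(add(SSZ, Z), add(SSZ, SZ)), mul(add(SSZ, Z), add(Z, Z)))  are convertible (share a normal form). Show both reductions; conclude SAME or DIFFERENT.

Answer: DIFFERENT — A ⇓ SSSZ, B ⇓ S^6(Z)

Working:
Term A:
  start: mul(SSSZ, add(SZ, Z))
  →1  add(add(SZ, Z), mul(SSZ, add(SZ, Z)))
  →2  add(S(add(Z, Z)), mul(SSZ, add(SZ, Z)))
  →3  S(add(add(Z, Z), mul(SSZ, add(SZ, Z))))
  →4  S(add(Z, mul(SSZ, add(SZ, Z))))
  →5  S(mul(SSZ, add(SZ, Z)))
  →6  S(add(add(SZ, Z), mul(SZ, add(SZ, Z))))
  →7  S(add(S(add(Z, Z)), mul(SZ, add(SZ, Z))))
  →8  S(S(add(add(Z, Z), mul(SZ, add(SZ, Z)))))
  →9  S(S(add(Z, mul(SZ, add(SZ, Z)))))
  →10  S(S(mul(SZ, add(SZ, Z))))
  →11  S(S(add(add(SZ, Z), mul(Z, add(SZ, Z)))))
  →12  S(S(add(S(add(Z, Z)), mul(Z, add(SZ, Z)))))
  →13  S(S(S(add(add(Z, Z), mul(Z, add(SZ, Z))))))
  →14  S(S(S(add(Z, mul(Z, add(SZ, Z))))))
  →15  S(S(S(mul(Z, add(SZ, Z)))))
  →16  SSSZ

Term B:
  start: add(mul(add(SSZ, Z), add(SSZ, SZ)), mul(add(SSZ, Z), add(Z, Z)))
  →1  add(mul(S(add(SZ, Z)), add(SSZ, SZ)), mul(add(SSZ, Z), add(Z, Z)))
  →2  add(add(add(SSZ, SZ), mul(add(SZ, Z), add(SSZ, SZ))), mul(add(SSZ, Z), add(Z, Z)))
  →3  add(add(S(add(SZ, SZ)), mul(add(SZ, Z), add(SSZ, SZ))), mul(add(SSZ, Z), add(Z, Z)))
  →4  add(S(add(add(SZ, SZ), mul(add(SZ, Z), add(SSZ, SZ)))), mul(add(SSZ, Z), add(Z, Z)))
  →5  S(add(add(add(SZ, SZ), mul(add(SZ, Z), add(SSZ, SZ))), mul(add(SSZ, Z), add(Z, Z))))
  →6  S(add(add(S(add(Z, SZ)), mul(add(SZ, Z), add(SSZ, SZ))), mul(add(SSZ, Z), add(Z, Z))))
  →7  S(add(S(add(add(Z, SZ), mul(add(SZ, Z), add(SSZ, SZ)))), mul(add(SSZ, Z), add(Z, Z))))
  →8  S(S(add(add(add(Z, SZ), mul(add(SZ, Z), add(SSZ, SZ))), mul(add(SSZ, Z), add(Z, Z)))))
  →9  S(S(add(add(SZ, mul(add(SZ, Z), add(SSZ, SZ))), mul(add(SSZ, Z), add(Z, Z)))))
  →10  S(S(add(S(add(Z, mul(add(SZ, Z), add(SSZ, SZ)))), mul(add(SSZ, Z), add(Z, Z)))))
  →11  S(S(S(add(add(Z, mul(add(SZ, Z), add(SSZ, SZ))), mul(add(SSZ, Z), add(Z, Z))))))
  →12  S(S(S(add(mul(add(SZ, Z), add(SSZ, SZ)), mul(add(SSZ, Z), add(Z, Z))))))
  →13  S(S(S(add(mul(S(add(Z, Z)), add(SSZ, SZ)), mul(add(SSZ, Z), add(Z, Z))))))
  →14  S(S(S(add(add(add(SSZ, SZ), mul(add(Z, Z), add(SSZ, SZ))), mul(add(SSZ, Z), add(Z, Z))))))
  →15  S(S(S(add(add(S(add(SZ, SZ)), mul(add(Z, Z), add(SSZ, SZ))), mul(add(SSZ, Z), add(Z, Z))))))
  →16  S(S(S(add(S(add(add(SZ, SZ), mul(add(Z, Z), add(SSZ, SZ)))), mul(add(SSZ, Z), add(Z, Z))))))
  →17  S(S(S(S(add(add(add(SZ, SZ), mul(add(Z, Z), add(SSZ, SZ))), mul(add(SSZ, Z), add(Z, Z)))))))
  →18  S(S(S(S(add(add(S(add(Z, SZ)), mul(add(Z, Z), add(SSZ, SZ))), mul(add(SSZ, Z), add(Z, Z)))))))
  →19  S(S(S(S(add(S(add(add(Z, SZ), mul(add(Z, Z), add(SSZ, SZ)))), mul(add(SSZ, Z), add(Z, Z)))))))
  →20  S(S(S(S(S(add(add(add(Z, SZ), mul(add(Z, Z), add(SSZ, SZ))), mul(add(SSZ, Z), add(Z, Z))))))))
  →21  S(S(S(S(S(add(add(SZ, mul(add(Z, Z), add(SSZ, SZ))), mul(add(SSZ, Z), add(Z, Z))))))))
  →22  S(S(S(S(S(add(S(add(Z, mul(add(Z, Z), add(SSZ, SZ)))), mul(add(SSZ, Z), add(Z, Z))))))))
  →23  S(S(S(S(S(S(add(add(Z, mul(add(Z, Z), add(SSZ, SZ))), mul(add(SSZ, Z), add(Z, Z)))))))))
  →24  S(S(S(S(S(S(add(mul(add(Z, Z), add(SSZ, SZ)), mul(add(SSZ, Z), add(Z, Z)))))))))
  →25  S(S(S(S(S(S(add(mul(Z, add(SSZ, SZ)), mul(add(SSZ, Z), add(Z, Z)))))))))
  →26  S(S(S(S(S(S(add(Z, mul(add(SSZ, Z), add(Z, Z)))))))))
  →27  S(S(S(S(S(S(mul(add(SSZ, Z), add(Z, Z))))))))
  →28  S(S(S(S(S(S(mul(S(add(SZ, Z)), add(Z, Z))))))))
  →29  S(S(S(S(S(S(add(add(Z, Z), mul(add(SZ, Z), add(Z, Z)))))))))
  →30  S(S(S(S(S(S(add(Z, mul(add(SZ, Z), add(Z, Z)))))))))
  →31  S(S(S(S(S(S(mul(add(SZ, Z), add(Z, Z))))))))
  →32  S(S(S(S(S(S(mul(S(add(Z, Z)), add(Z, Z))))))))
  →33  S(S(S(S(S(S(add(add(Z, Z), mul(add(Z, Z), add(Z, Z)))))))))
  →34  S(S(S(S(S(S(add(Z, mul(add(Z, Z), add(Z, Z)))))))))
  →35  S(S(S(S(S(S(mul(add(Z, Z), add(Z, Z))))))))
  →36  S(S(S(S(S(S(mul(Z, add(Z, Z))))))))
  →37  S^6(Z)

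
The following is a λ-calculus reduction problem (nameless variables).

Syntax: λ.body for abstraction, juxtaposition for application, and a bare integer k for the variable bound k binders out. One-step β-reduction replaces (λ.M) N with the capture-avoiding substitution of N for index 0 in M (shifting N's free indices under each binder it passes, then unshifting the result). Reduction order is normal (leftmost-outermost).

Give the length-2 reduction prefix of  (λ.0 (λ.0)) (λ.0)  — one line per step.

  start: (λ.0 (λ.0)) (λ.0)
  step 1: (λ.0) (λ.0)
  step 2: λ.0

Answer: after 2 steps: λ.0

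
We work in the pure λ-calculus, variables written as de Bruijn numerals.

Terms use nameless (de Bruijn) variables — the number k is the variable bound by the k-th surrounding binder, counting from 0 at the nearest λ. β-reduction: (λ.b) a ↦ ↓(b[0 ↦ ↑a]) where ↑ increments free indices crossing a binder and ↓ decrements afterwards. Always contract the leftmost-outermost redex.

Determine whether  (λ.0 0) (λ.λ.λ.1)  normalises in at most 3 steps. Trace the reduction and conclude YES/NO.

  start: (λ.0 0) (λ.λ.λ.1)
  [1] (λ.λ.λ.1) (λ.λ.λ.1)
  [2] λ.λ.1

Answer: YES — reaches normal form λ.λ.1 in 2 ≤ 3 steps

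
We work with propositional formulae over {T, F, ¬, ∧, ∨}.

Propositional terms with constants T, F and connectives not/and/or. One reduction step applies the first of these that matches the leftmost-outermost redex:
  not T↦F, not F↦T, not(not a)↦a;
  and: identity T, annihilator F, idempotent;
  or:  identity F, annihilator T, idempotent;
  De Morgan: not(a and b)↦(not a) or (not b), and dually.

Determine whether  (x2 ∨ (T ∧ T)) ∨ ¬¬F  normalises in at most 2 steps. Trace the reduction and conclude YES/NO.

Answer: NO — after 2 steps the term is T ∨ ¬¬F, not yet normal

Reduction:
  start: (x2 ∨ (T ∧ T)) ∨ ¬¬F
  →1  (x2 ∨ T) ∨ ¬¬F
  →2  T ∨ ¬¬F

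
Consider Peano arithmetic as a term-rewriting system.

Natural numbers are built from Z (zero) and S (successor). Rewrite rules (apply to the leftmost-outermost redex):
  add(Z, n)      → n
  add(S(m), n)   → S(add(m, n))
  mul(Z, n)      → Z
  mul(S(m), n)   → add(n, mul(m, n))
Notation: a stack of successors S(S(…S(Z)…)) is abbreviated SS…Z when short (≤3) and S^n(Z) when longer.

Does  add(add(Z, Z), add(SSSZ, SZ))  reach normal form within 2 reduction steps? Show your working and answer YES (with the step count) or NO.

Answer: NO — after 2 steps the term is add(SSSZ, SZ), not yet normal

Derivation:
  start: add(add(Z, Z), add(SSSZ, SZ))
  [1] add(Z, add(SSSZ, SZ))
  [2] add(SSSZ, SZ)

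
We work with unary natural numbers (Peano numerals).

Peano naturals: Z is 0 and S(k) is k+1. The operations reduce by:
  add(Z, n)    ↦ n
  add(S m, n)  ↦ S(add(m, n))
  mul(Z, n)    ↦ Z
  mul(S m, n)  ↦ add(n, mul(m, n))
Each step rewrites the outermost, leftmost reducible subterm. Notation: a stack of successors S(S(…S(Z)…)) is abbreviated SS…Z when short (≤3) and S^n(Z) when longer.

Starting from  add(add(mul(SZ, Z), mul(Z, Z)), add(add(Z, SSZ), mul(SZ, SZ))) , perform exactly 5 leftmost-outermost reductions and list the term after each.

Answer: after 5 steps: add(Z, add(add(Z, SSZ), mul(SZ, SZ)))

Working:
  start: add(add(mul(SZ, Z), mul(Z, Z)), add(add(Z, SSZ), mul(SZ, SZ)))
  →1  add(add(add(Z, mul(Z, Z)), mul(Z, Z)), add(add(Z, SSZ), mul(SZ, SZ)))
  →2  add(add(mul(Z, Z), mul(Z, Z)), add(add(Z, SSZ), mul(SZ, SZ)))
  →3  add(add(Z, mul(Z, Z)), add(add(Z, SSZ), mul(SZ, SZ)))
  →4  add(mul(Z, Z), add(add(Z, SSZ), mul(SZ, SZ)))
  →5  add(Z, add(add(Z, SSZ), mul(SZ, SZ)))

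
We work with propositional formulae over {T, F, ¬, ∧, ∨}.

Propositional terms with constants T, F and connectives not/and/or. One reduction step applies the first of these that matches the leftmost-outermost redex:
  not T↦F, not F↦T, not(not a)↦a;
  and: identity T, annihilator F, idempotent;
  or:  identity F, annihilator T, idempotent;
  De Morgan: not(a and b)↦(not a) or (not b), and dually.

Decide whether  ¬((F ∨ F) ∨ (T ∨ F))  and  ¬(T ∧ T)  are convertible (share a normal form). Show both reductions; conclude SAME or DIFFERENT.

Answer: SAME — A ⇓ F, B ⇓ F

Reduction:
Term A:
  start: ¬((F ∨ F) ∨ (T ∨ F))
  [1] ¬(F ∨ F) ∧ ¬(T ∨ F)
  [2] (¬F ∧ ¬F) ∧ ¬(T ∨ F)
  [3] ¬F ∧ ¬(T ∨ F)
  [4] T ∧ ¬(T ∨ F)
  [5] ¬(T ∨ F)
  [6] ¬T ∧ ¬F
  [7] F ∧ ¬F
  [8] F

Term B:
  start: ¬(T ∧ T)
  [1] ¬T ∨ ¬T
  [2] ¬T
  [3] F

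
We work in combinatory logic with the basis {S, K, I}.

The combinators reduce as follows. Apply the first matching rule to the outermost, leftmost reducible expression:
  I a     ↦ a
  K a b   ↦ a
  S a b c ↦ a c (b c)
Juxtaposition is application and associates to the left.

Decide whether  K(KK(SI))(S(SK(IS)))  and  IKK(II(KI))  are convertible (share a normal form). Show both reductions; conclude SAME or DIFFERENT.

Term A:
  start: K(KK(SI))(S(SK(IS)))
  [1] KK(SI)
  [2] K

Term B:
  start: IKK(II(KI))
  [1] KK(II(KI))
  [2] K

Answer: SAME — A ⇓ K, B ⇓ K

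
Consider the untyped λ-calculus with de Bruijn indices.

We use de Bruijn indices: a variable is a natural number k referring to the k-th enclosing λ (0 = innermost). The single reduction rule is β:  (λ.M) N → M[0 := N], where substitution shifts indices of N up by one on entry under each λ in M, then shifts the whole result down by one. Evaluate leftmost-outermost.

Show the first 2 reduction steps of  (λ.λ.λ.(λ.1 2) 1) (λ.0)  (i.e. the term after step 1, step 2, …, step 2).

  start: (λ.λ.λ.(λ.1 2) 1) (λ.0)
  [1] λ.λ.(λ.1 2) 1
  [2] λ.λ.0 1

Answer: after 2 steps: λ.λ.0 1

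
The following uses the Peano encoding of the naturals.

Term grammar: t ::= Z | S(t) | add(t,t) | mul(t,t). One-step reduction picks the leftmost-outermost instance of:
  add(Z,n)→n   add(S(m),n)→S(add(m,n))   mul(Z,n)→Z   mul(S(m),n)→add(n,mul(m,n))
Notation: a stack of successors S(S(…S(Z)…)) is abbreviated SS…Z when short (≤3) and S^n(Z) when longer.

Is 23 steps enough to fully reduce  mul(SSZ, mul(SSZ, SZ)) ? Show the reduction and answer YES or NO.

Answer: YES — reaches normal form S^4(Z) in 23 ≤ 23 steps

Working:
  start: mul(SSZ, mul(SSZ, SZ))
  step 1: add(mul(SSZ, SZ), mul(SZ, mul(SSZ, SZ)))
  step 2: add(add(SZ, mul(SZ, SZ)), mul(SZ, mul(SSZ, SZ)))
  step 3: add(S(add(Z, mul(SZ, SZ))), mul(SZ, mul(SSZ, SZ)))
  step 4: S(add(add(Z, mul(SZ, SZ)), mul(SZ, mul(SSZ, SZ))))
  step 5: S(add(mul(SZ, SZ), mul(SZ, mul(SSZ, SZ))))
  step 6: S(add(add(SZ, mul(Z, SZ)), mul(SZ, mul(SSZ, SZ))))
  step 7: S(add(S(add(Z, mul(Z, SZ))), mul(SZ, mul(SSZ, SZ))))
  step 8: S(S(add(add(Z, mul(Z, SZ)), mul(SZ, mul(SSZ, SZ)))))
  step 9: S(S(add(mul(Z, SZ), mul(SZ, mul(SSZ, SZ)))))
  step 10: S(S(add(Z, mul(SZ, mul(SSZ, SZ)))))
  step 11: S(S(mul(SZ, mul(SSZ, SZ))))
  step 12: S(S(add(mul(SSZ, SZ), mul(Z, mul(SSZ, SZ)))))
  step 13: S(S(add(add(SZ, mul(SZ, SZ)), mul(Z, mul(SSZ, SZ)))))
  step 14: S(S(add(S(add(Z, mul(SZ, SZ))), mul(Z, mul(SSZ, SZ)))))
  step 15: S(S(S(add(add(Z, mul(SZ, SZ)), mul(Z, mul(SSZ, SZ))))))
  step 16: S(S(S(add(mul(SZ, SZ), mul(Z, mul(SSZ, SZ))))))
  step 17: S(S(S(add(add(SZ, mul(Z, SZ)), mul(Z, mul(SSZ, SZ))))))
  step 18: S(S(S(add(S(add(Z, mul(Z, SZ))), mul(Z, mul(SSZ, SZ))))))
  step 19: S(S(S(S(add(add(Z, mul(Z, SZ)), mul(Z, mul(SSZ, SZ)))))))
  step 20: S(S(S(S(add(mul(Z, SZ), mul(Z, mul(SSZ, SZ)))))))
  step 21: S(S(S(S(add(Z, mul(Z, mul(SSZ, SZ)))))))
  step 22: S(S(S(S(mul(Z, mul(SSZ, SZ))))))
  step 23: S^4(Z)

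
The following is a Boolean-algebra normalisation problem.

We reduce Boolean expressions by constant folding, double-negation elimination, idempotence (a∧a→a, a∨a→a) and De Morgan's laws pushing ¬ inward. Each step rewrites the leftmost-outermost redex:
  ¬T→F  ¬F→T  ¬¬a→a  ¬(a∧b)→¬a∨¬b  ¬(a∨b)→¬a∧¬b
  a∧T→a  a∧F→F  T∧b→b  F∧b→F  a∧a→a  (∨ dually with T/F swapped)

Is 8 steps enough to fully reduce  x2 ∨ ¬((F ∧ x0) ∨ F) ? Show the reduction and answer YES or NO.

Answer: YES — reaches normal form T in 7 ≤ 8 steps

Working:
  start: x2 ∨ ¬((F ∧ x0) ∨ F)
  step 1: x2 ∨ (¬(F ∧ x0) ∧ ¬F)
  step 2: x2 ∨ ((¬F ∨ ¬x0) ∧ ¬F)
  step 3: x2 ∨ ((T ∨ ¬x0) ∧ ¬F)
  step 4: x2 ∨ (T ∧ ¬F)
  step 5: x2 ∨ ¬F
  step 6: x2 ∨ T
  step 7: T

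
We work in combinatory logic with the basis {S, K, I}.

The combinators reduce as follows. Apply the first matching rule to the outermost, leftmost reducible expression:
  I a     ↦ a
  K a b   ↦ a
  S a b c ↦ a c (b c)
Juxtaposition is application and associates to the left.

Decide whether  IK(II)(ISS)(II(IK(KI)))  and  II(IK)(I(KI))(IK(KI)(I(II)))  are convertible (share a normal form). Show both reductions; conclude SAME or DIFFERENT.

Term A:
  start: IK(II)(ISS)(II(IK(KI)))
  step 1: K(II)(ISS)(II(IK(KI)))
  step 2: II(II(IK(KI)))
  step 3: I(II(IK(KI)))
  step 4: II(IK(KI))
  step 5: I(IK(KI))
  step 6: IK(KI)
  step 7: K(KI)

Term B:
  start: II(IK)(I(KI))(IK(KI)(I(II)))
  step 1: I(IK)(I(KI))(IK(KI)(I(II)))
  step 2: IK(I(KI))(IK(KI)(I(II)))
  step 3: K(I(KI))(IK(KI)(I(II)))
  step 4: I(KI)
  step 5: KI

Answer: DIFFERENT — A ⇓ K(KI), B ⇓ KI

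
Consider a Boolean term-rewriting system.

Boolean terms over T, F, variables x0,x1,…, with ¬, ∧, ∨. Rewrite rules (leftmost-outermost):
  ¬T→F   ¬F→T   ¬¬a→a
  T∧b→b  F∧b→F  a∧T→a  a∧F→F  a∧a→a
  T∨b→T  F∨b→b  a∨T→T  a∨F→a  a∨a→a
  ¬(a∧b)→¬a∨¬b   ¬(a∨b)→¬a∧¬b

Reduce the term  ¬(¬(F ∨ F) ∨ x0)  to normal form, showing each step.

Answer: normal form = F  (in 4 steps)

Derivation:
  start: ¬(¬(F ∨ F) ∨ x0)
  step 1: ¬¬(F ∨ F) ∧ ¬x0
  step 2: (F ∨ F) ∧ ¬x0
  step 3: F ∧ ¬x0
  step 4: F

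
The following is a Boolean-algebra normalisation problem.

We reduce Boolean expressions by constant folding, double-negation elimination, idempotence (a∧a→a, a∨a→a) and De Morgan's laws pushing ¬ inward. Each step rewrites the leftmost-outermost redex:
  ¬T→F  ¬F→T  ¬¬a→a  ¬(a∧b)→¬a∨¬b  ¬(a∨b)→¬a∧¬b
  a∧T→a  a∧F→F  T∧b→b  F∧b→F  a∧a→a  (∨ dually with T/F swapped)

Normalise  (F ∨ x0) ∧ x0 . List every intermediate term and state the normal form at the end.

  start: (F ∨ x0) ∧ x0
  [1] x0 ∧ x0
  [2] x0

Answer: normal form = x0  (in 2 steps)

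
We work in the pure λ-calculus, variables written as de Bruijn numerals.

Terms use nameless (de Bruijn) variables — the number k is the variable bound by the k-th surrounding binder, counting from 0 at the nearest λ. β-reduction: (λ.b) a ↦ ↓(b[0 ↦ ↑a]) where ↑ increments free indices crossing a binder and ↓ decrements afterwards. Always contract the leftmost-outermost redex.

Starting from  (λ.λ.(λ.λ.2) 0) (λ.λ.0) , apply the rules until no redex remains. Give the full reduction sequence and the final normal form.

  start: (λ.λ.(λ.λ.2) 0) (λ.λ.0)
  step 1: λ.(λ.λ.2) 0
  step 2: λ.λ.1

Answer: normal form = λ.λ.1  (in 2 steps)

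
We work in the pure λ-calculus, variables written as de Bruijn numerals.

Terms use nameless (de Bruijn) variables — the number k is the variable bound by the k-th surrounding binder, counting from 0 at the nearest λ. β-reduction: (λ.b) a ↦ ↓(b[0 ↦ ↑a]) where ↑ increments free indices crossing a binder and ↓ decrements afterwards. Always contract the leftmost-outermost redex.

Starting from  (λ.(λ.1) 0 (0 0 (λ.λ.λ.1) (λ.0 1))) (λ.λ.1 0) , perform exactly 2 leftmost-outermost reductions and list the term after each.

  start: (λ.(λ.1) 0 (0 0 (λ.λ.λ.1) (λ.0 1))) (λ.λ.1 0)
  →1  (λ.λ.λ.1 0) (λ.λ.1 0) ((λ.λ.1 0) (λ.λ.1 0) (λ.λ.λ.1) (λ.0 (λ.λ.1 0)))
  →2  (λ.λ.1 0) ((λ.λ.1 0) (λ.λ.1 0) (λ.λ.λ.1) (λ.0 (λ.λ.1 0)))

Answer: after 2 steps: (λ.λ.1 0) ((λ.λ.1 0) (λ.λ.1 0) (λ.λ.λ.1) (λ.0 (λ.λ.1 0)))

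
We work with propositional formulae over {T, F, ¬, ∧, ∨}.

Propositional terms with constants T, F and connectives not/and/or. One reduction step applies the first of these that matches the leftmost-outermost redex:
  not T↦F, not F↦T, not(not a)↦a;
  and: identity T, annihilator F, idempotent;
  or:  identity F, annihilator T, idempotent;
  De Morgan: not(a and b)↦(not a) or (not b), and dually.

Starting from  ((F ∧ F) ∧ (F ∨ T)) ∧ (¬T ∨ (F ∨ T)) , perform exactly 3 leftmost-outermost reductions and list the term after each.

  start: ((F ∧ F) ∧ (F ∨ T)) ∧ (¬T ∨ (F ∨ T))
  step 1: (F ∧ (F ∨ T)) ∧ (¬T ∨ (F ∨ T))
  step 2: F ∧ (¬T ∨ (F ∨ T))
  step 3: F

Answer: after 3 steps: F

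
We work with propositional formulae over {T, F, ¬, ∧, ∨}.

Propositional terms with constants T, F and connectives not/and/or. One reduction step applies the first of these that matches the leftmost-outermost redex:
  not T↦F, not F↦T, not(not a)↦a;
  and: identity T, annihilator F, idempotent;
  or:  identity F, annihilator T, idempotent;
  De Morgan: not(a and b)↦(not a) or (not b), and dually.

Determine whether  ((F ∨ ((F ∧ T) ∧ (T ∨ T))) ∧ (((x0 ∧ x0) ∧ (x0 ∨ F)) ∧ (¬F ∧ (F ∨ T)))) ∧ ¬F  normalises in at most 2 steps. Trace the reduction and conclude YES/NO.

  start: ((F ∨ ((F ∧ T) ∧ (T ∨ T))) ∧ (((x0 ∧ x0) ∧ (x0 ∨ F)) ∧ (¬F ∧ (F ∨ T)))) ∧ ¬F
  step 1: (((F ∧ T) ∧ (T ∨ T)) ∧ (((x0 ∧ x0) ∧ (x0 ∨ F)) ∧ (¬F ∧ (F ∨ T)))) ∧ ¬F
  step 2: ((F ∧ (T ∨ T)) ∧ (((x0 ∧ x0) ∧ (x0 ∨ F)) ∧ (¬F ∧ (F ∨ T)))) ∧ ¬F

Answer: NO — after 2 steps the term is ((F ∧ (T ∨ T)) ∧ (((x0 ∧ x0) ∧ (x0 ∨ F)) ∧ (¬F ∧ (F ∨ T)))) ∧ ¬F, not yet normal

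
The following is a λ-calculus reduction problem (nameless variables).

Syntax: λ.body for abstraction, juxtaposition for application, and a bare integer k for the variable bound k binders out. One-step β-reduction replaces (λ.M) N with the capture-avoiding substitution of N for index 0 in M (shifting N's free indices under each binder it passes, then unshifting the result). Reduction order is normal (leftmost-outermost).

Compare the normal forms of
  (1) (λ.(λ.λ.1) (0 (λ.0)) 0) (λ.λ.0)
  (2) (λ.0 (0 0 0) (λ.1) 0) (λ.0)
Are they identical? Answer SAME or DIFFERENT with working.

Answer: SAME — A ⇓ λ.0, B ⇓ λ.0

Reduction:
Term A:
  start: (λ.(λ.λ.1) (0 (λ.0)) 0) (λ.λ.0)
  [1] (λ.λ.1) ((λ.λ.0) (λ.0)) (λ.λ.0)
  [2] (λ.(λ.λ.0) (λ.0)) (λ.λ.0)
  [3] (λ.λ.0) (λ.0)
  [4] λ.0

Term B:
  start: (λ.0 (0 0 0) (λ.1) 0) (λ.0)
  [1] (λ.0) ((λ.0) (λ.0) (λ.0)) (λ.λ.0) (λ.0)
  [2] (λ.0) (λ.0) (λ.0) (λ.λ.0) (λ.0)
  [3] (λ.0) (λ.0) (λ.λ.0) (λ.0)
  [4] (λ.0) (λ.λ.0) (λ.0)
  [5] (λ.λ.0) (λ.0)
  [6] λ.0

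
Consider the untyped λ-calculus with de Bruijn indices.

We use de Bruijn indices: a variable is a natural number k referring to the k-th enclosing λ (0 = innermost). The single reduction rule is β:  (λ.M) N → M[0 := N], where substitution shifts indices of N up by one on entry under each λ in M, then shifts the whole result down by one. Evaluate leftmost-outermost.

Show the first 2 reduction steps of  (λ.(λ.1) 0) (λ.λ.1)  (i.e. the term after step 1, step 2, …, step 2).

  start: (λ.(λ.1) 0) (λ.λ.1)
  →1  (λ.λ.λ.1) (λ.λ.1)
  →2  λ.λ.1

Answer: after 2 steps: λ.λ.1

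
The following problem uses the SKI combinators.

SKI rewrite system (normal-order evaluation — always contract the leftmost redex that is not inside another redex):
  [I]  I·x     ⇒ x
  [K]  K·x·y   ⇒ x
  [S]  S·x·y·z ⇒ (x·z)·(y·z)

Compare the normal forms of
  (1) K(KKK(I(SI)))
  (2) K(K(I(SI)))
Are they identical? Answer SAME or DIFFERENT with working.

Term A:
  start: K(KKK(I(SI)))
  →1  K(K(I(SI)))
  →2  K(K(SI))

Term B:
  start: K(K(I(SI)))
  →1  K(K(SI))

Answer: SAME — A ⇓ K(K(SI)), B ⇓ K(K(SI))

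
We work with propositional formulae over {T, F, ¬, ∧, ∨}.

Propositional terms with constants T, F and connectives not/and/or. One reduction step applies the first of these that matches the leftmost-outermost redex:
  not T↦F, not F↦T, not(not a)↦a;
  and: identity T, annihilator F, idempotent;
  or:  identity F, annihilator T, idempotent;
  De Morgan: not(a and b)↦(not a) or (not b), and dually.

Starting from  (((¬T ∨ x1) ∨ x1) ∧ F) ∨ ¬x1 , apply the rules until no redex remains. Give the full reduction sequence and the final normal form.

Answer: normal form = ¬x1  (in 2 steps)

Derivation:
  start: (((¬T ∨ x1) ∨ x1) ∧ F) ∨ ¬x1
  [1] F ∨ ¬x1
  [2] ¬x1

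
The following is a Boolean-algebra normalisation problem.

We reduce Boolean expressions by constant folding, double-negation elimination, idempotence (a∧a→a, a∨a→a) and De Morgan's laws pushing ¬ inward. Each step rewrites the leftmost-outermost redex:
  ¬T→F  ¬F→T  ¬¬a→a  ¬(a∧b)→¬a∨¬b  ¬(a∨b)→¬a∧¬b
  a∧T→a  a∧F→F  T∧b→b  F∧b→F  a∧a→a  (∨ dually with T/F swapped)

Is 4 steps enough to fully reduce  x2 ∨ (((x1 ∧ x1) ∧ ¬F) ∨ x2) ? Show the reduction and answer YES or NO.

Answer: YES — reaches normal form x2 ∨ (x1 ∨ x2) in 3 ≤ 4 steps

Derivation:
  start: x2 ∨ (((x1 ∧ x1) ∧ ¬F) ∨ x2)
  step 1: x2 ∨ ((x1 ∧ ¬F) ∨ x2)
  step 2: x2 ∨ ((x1 ∧ T) ∨ x2)
  step 3: x2 ∨ (x1 ∨ x2)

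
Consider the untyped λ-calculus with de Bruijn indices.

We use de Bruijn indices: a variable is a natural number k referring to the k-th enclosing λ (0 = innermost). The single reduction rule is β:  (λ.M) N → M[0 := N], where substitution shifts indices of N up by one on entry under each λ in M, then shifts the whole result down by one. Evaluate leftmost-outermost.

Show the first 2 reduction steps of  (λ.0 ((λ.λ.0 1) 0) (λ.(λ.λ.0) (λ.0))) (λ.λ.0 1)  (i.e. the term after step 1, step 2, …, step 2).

  start: (λ.0 ((λ.λ.0 1) 0) (λ.(λ.λ.0) (λ.0))) (λ.λ.0 1)
  step 1: (λ.λ.0 1) ((λ.λ.0 1) (λ.λ.0 1)) (λ.(λ.λ.0) (λ.0))
  step 2: (λ.0 ((λ.λ.0 1) (λ.λ.0 1))) (λ.(λ.λ.0) (λ.0))

Answer: after 2 steps: (λ.0 ((λ.λ.0 1) (λ.λ.0 1))) (λ.(λ.λ.0) (λ.0))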